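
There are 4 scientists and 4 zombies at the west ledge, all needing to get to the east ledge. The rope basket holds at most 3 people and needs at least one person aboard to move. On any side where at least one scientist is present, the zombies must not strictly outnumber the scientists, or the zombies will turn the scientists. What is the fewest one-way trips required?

9

Counting alone: each trip to the east ledge takes at most 3 across and each return brings at least 1 back, so after t trips out (and t−1 returns) at most 3t − (t−1) of the 8 are across; that first reaches 8 at t = 4, so at least 7 crossings are needed.
The safety rule pushes this higher. Following every safe sequence of crossings, the most of the 8 that can be at the east ledge as the rope basket arrives there on crossing 7 is 7 — never all 8.
So no plan with fewer than 9 crossings exists, and this one achieves 9:
1. 2 zombies → the east ledge.  (the west ledge: 4S 2Z; the east ledge: 0S 2Z)
2. 1 zombie ← the west ledge.  (the west ledge: 4S 3Z; the east ledge: 0S 1Z)
3. 3 zombies → the east ledge.  (the west ledge: 4S 0Z; the east ledge: 0S 4Z)
4. 1 zombie ← the west ledge.  (the west ledge: 4S 1Z; the east ledge: 0S 3Z)
5. 3 scientists → the east ledge.  (the west ledge: 1S 1Z; the east ledge: 3S 3Z)
6. 1 scientist and 1 zombie ← the west ledge.  (the west ledge: 2S 2Z; the east ledge: 2S 2Z)
7. 2 scientists → the east ledge.  (the west ledge: 0S 2Z; the east ledge: 4S 2Z)
8. 1 zombie ← the west ledge.  (the west ledge: 0S 3Z; the east ledge: 4S 1Z)
9. 3 zombies → the east ledge.  (the west ledge: 0S 0Z; the east ledge: 4S 4Z)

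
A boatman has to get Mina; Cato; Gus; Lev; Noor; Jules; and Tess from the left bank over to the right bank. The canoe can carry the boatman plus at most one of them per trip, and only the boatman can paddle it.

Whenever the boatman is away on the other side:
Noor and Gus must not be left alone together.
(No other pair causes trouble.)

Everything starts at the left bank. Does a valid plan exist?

Yes

1. Boatman goes to the right bank with Gus.  [the left bank: Cato, Jules, Lev, Mina, Noor, Tess | the right bank: Gus]
2. Boatman goes back to the left bank alone.  [the left bank: Cato, Jules, Lev, Mina, Noor, Tess | the right bank: Gus]
3. Boatman goes to the right bank with Mina.  [the left bank: Cato, Jules, Lev, Noor, Tess | the right bank: Gus, Mina]
4. Boatman goes back to the left bank alone.  [the left bank: Cato, Jules, Lev, Noor, Tess | the right bank: Gus, Mina]
5. Boatman goes to the right bank with Cato.  [the left bank: Jules, Lev, Noor, Tess | the right bank: Cato, Gus, Mina]
6. Boatman goes back to the left bank alone.  [the left bank: Jules, Lev, Noor, Tess | the right bank: Cato, Gus, Mina]
7. Boatman goes to the right bank with Lev.  [the left bank: Jules, Noor, Tess | the right bank: Cato, Gus, Lev, Mina]
8. Boatman goes back to the left bank alone.  [the left bank: Jules, Noor, Tess | the right bank: Cato, Gus, Lev, Mina]
9. Boatman goes to the right bank with Jules.  [the left bank: Noor, Tess | the right bank: Cato, Gus, Jules, Lev, Mina]
10. Boatman goes back to the left bank alone.  [the left bank: Noor, Tess | the right bank: Cato, Gus, Jules, Lev, Mina]
11. Boatman goes to the right bank with Tess.  [the left bank: Noor | the right bank: Cato, Gus, Jules, Lev, Mina, Tess]
12. Boatman goes back to the left bank alone.  [the left bank: Noor | the right bank: Cato, Gus, Jules, Lev, Mina, Tess]
13. Boatman goes to the right bank with Noor.  [the left bank: — | the right bank: Cato, Gus, Jules, Lev, Mina, Noor, Tess]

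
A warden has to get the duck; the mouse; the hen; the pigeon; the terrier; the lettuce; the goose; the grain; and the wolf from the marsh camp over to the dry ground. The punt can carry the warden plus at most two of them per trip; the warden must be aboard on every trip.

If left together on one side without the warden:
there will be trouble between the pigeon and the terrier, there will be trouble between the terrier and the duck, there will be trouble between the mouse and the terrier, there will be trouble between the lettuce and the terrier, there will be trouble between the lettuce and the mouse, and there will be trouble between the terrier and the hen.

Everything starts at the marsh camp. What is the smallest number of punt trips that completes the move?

Counting alone: the warden can take at most 2 across per trip to the dry ground, so moving all 9 needs at least 5 loaded trips out, with a return between consecutive ones — at least 9 crossings.
The safety rule pushes this higher. Following every safe sequence of crossings, the most of the 9 that can be at the dry ground as the punt arrives there on crossings 9, 11, 13 is 6, 7, 8 respectively — never all 9.
So no plan with fewer than 15 crossings exists, and this one achieves 15:
1. Warden goes to the dry ground with the mouse and the terrier.
2. Warden goes back to the marsh camp with the mouse.
3. Warden goes to the dry ground with the duck and the mouse.
4. Warden goes back to the marsh camp with the terrier.
5. Warden goes to the dry ground with the hen and the terrier.
6. Warden goes back to the marsh camp with the terrier.
7. Warden goes to the dry ground with the pigeon and the terrier.
8. Warden goes back to the marsh camp with the terrier.
9. Warden goes to the dry ground with the goose and the terrier.
10. Warden goes back to the marsh camp with the terrier.
11. Warden goes to the dry ground with the grain and the terrier.
12. Warden goes back to the marsh camp with the terrier.
13. Warden goes to the dry ground with the terrier and the wolf.
14. Warden goes back to the marsh camp with the terrier.
15. Warden goes to the dry ground with the lettuce and the terrier.

15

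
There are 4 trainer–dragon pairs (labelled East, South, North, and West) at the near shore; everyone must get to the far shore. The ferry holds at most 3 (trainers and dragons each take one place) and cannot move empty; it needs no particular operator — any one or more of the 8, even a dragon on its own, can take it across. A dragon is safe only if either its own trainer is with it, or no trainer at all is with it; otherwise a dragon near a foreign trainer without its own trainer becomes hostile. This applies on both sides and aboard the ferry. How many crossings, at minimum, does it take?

9

Counting alone: each trip to the far shore takes at most 3 across and each return brings at least 1 back, so after t trips out (and t−1 returns) at most 3t − (t−1) of the 8 are across; that first reaches 8 at t = 4, so at least 7 crossings are needed.
The safety rule pushes this higher. Following every safe sequence of crossings, the most of the 8 that can be at the far shore as the ferry arrives there on crossing 7 is 7 — never all 8.
So no plan with fewer than 9 crossings exists, and this one achieves 9:
1. dragon East and trainer East cross → the far shore.
2. trainer East crosses ← the near shore.
3. dragon South, trainer East, and trainer South cross → the far shore.
4. dragon East and trainer East cross ← the near shore.
5. trainer East, trainer North, and trainer West cross → the far shore.
6. dragon South crosses ← the near shore.
7. dragon East and dragon South cross → the far shore.
8. dragon East crosses ← the near shore.
9. dragon East, dragon North, and dragon West cross → the far shore.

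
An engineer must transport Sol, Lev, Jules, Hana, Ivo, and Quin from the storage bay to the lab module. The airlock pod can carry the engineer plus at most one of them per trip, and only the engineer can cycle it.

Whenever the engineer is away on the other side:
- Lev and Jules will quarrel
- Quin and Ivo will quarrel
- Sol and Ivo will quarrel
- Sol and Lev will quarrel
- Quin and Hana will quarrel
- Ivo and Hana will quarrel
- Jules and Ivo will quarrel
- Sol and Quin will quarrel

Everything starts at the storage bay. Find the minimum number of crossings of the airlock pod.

Whatever the first load, the items left behind include a forbidden pair without the engineer. No opening move is safe, so no plan exists.

impossible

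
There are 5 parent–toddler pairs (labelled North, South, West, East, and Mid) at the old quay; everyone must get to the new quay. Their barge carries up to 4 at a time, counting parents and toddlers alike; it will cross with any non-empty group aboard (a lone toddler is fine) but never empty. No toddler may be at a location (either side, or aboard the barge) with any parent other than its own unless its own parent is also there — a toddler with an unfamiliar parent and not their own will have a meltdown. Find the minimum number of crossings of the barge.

7

Counting alone: each trip to the new quay takes at most 4 across and each return brings at least 1 back, so after t trips out (and t−1 returns) at most 4t − (t−1) of the 10 are across; that first reaches 10 at t = 3, so at least 5 crossings are needed.
The safety rule pushes this higher. Following every safe sequence of crossings, the most of the 10 that can be at the new quay as the barge arrives there on crossing 5 is 9 — never all 10.
So no plan with fewer than 7 crossings exists, and this one achieves 7:
1. parent North and toddler North cross → the new quay.
2. parent North crosses ← the old quay.
3. toddler East, toddler Mid, toddler South, and toddler West cross → the new quay.
4. toddler North crosses ← the old quay.
5. parent East, parent Mid, parent South, and parent West cross → the new quay.
6. parent South and toddler South cross ← the old quay.
7. parent North, parent South, toddler North, and toddler South cross → the new quay.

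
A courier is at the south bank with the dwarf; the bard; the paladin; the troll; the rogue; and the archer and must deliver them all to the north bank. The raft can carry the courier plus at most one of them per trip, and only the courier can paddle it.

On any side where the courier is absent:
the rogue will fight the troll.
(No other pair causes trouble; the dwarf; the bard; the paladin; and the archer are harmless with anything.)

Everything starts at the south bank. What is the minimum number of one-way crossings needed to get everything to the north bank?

11

Counting alone: the courier can take at most 1 across per trip to the north bank, so moving all 6 needs at least 6 loaded trips out, with a return between consecutive ones — at least 11 crossings.
The plan below uses exactly 11 crossings, so it is optimal:
1. Courier goes to the north bank with the troll.
2. Courier goes back to the south bank alone.
3. Courier goes to the north bank with the dwarf.
4. Courier goes back to the south bank alone.
5. Courier goes to the north bank with the bard.
6. Courier goes back to the south bank alone.
7. Courier goes to the north bank with the paladin.
8. Courier goes back to the south bank alone.
9. Courier goes to the north bank with the archer.
10. Courier goes back to the south bank alone.
11. Courier goes to the north bank with the rogue.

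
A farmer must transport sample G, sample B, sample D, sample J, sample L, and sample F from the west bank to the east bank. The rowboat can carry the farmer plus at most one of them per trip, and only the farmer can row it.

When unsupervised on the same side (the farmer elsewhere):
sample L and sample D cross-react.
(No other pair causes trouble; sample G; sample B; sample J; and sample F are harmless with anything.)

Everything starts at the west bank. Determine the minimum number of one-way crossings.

11

Counting alone: the farmer can take at most 1 across per trip to the east bank, so moving all 6 needs at least 6 loaded trips out, with a return between consecutive ones — at least 11 crossings.
The plan below uses exactly 11 crossings, so it is optimal:
1. Farmer goes to the east bank with sample D.  [the west bank: sample B, sample F, sample G, sample J, sample L | the east bank: sample D]
2. Farmer goes back to the west bank alone.  [the west bank: sample B, sample F, sample G, sample J, sample L | the east bank: sample D]
3. Farmer goes to the east bank with sample G.  [the west bank: sample B, sample F, sample J, sample L | the east bank: sample D, sample G]
4. Farmer goes back to the west bank alone.  [the west bank: sample B, sample F, sample J, sample L | the east bank: sample D, sample G]
5. Farmer goes to the east bank with sample B.  [the west bank: sample F, sample J, sample L | the east bank: sample B, sample D, sample G]
6. Farmer goes back to the west bank alone.  [the west bank: sample F, sample J, sample L | the east bank: sample B, sample D, sample G]
7. Farmer goes to the east bank with sample J.  [the west bank: sample F, sample L | the east bank: sample B, sample D, sample G, sample J]
8. Farmer goes back to the west bank alone.  [the west bank: sample F, sample L | the east bank: sample B, sample D, sample G, sample J]
9. Farmer goes to the east bank with sample F.  [the west bank: sample L | the east bank: sample B, sample D, sample F, sample G, sample J]
10. Farmer goes back to the west bank alone.  [the west bank: sample L | the east bank: sample B, sample D, sample F, sample G, sample J]
11. Farmer goes to the east bank with sample L.  [the west bank: — | the east bank: sample B, sample D, sample F, sample G, sample J, sample L]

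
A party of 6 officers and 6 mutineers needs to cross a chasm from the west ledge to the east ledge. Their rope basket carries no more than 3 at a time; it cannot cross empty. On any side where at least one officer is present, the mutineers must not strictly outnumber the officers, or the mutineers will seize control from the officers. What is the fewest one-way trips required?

Following every safe sequence of crossings from the start, the most of the 12 that can be at the east ledge as the rope basket arrives there on crossings 1, 3, 5 is 3, 5, 6 respectively; the best ever achieved is 6 of 12.
From crossing 7 on, no configuration arises that was not already reachable earlier: only 17 distinct safe configurations (who is on which side, and where the rope basket is) can ever be reached, none of them has everyone across, and every continuation just revisits them. They are: 0 officers + 0 mutineers across (rope basket back at the start); 0 officers + 1 mutineer across (rope basket there); 0 officers + 1 mutineer across (rope basket back at the start); 0 officers + 2 mutineers across (rope basket there); 0 officers + 2 mutineers across (rope basket back at the start); 0 officers + 3 mutineers across (rope basket there); 0 officers + 3 mutineers across (rope basket back at the start); 0 officers + 4 mutineers across (rope basket there); 0 officers + 4 mutineers across (rope basket back at the start); 0 officers + 5 mutineers across (rope basket there); 0 officers + 5 mutineers across (rope basket back at the start); 0 officers + 6 mutineers across (rope basket there); 1 officer + 1 mutineer across (rope basket there); 1 officer + 1 mutineer across (rope basket back at the start); 2 officers + 2 mutineers across (rope basket there); 2 officers + 2 mutineers across (rope basket back at the start); 3 officers + 3 mutineers across (rope basket there). So no valid plan exists.

impossible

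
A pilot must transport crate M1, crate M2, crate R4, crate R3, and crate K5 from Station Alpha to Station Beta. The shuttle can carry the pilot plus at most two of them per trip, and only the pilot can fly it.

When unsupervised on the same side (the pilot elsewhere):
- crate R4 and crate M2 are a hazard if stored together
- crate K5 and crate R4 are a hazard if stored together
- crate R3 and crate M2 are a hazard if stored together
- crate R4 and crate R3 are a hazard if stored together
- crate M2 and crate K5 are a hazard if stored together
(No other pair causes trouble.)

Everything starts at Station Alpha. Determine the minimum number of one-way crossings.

Counting alone: the pilot can take at most 2 across per trip to Station Beta, so moving all 5 needs at least 3 loaded trips out, with a return between consecutive ones — at least 5 crossings.
The safety rule pushes this higher. Following every safe sequence of crossings, the most of the 5 that can be at Station Beta as the shuttle arrives there on crossing 5 is 4 — never all 5.
So no plan with fewer than 7 crossings exists, and this one achieves 7:
1. Pilot goes to Station Beta with crate M2 and crate R4.  [Station Alpha: crate K5, crate M1, crate R3 | Station Beta: crate M2, crate R4]
2. Pilot goes back to Station Alpha with crate M2.  [Station Alpha: crate K5, crate M1, crate M2, crate R3 | Station Beta: crate R4]
3. Pilot goes to Station Beta with crate M1 and crate M2.  [Station Alpha: crate K5, crate R3 | Station Beta: crate M1, crate M2, crate R4]
4. Pilot goes back to Station Alpha with crate M2.  [Station Alpha: crate K5, crate M2, crate R3 | Station Beta: crate M1, crate R4]
5. Pilot goes to Station Beta with crate K5 and crate R3.  [Station Alpha: crate M2 | Station Beta: crate K5, crate M1, crate R3, crate R4]
6. Pilot goes back to Station Alpha with crate R4.  [Station Alpha: crate M2, crate R4 | Station Beta: crate K5, crate M1, crate R3]
7. Pilot goes to Station Beta with crate M2 and crate R4.  [Station Alpha: — | Station Beta: crate K5, crate M1, crate M2, crate R3, crate R4]

7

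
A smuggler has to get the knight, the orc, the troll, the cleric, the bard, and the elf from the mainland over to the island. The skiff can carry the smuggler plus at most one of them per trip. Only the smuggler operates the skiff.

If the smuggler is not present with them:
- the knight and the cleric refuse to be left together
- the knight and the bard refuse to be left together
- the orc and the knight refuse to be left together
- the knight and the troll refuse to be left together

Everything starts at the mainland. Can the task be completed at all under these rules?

Following every safe sequence of crossings from the start, the most of the 6 that can be at the island as the skiff arrives there on crossings 1, 3, 5 is 1, 2, 3 respectively; the best ever achieved is 3 of 6.
From crossing 7 on, no configuration arises that was not already reachable earlier: only 22 distinct safe configurations (who is on which side, and where the skiff is) can ever be reached, none of them has everyone across, and every continuation just revisits them. So no valid plan exists.

No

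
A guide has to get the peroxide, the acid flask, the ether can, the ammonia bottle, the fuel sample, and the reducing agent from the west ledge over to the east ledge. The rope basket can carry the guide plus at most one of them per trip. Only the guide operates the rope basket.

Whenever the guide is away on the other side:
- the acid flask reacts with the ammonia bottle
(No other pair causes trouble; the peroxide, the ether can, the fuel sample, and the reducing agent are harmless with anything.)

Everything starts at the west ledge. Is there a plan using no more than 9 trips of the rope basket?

Counting alone: the guide can take at most 1 across per trip to the east ledge, so moving all 6 needs at least 6 loaded trips out, with a return between consecutive ones — at least 11 crossings.
Since 9 < 11, 9 crossings cannot be enough. (The shortest complete plan in fact takes 11:)
1. Guide goes to the east ledge with the acid flask.  [the west ledge: the ammonia bottle, the ether can, the fuel sample, the peroxide, the reducing agent | the east ledge: the acid flask]
2. Guide goes back to the west ledge alone.  [the west ledge: the ammonia bottle, the ether can, the fuel sample, the peroxide, the reducing agent | the east ledge: the acid flask]
3. Guide goes to the east ledge with the peroxide.  [the west ledge: the ammonia bottle, the ether can, the fuel sample, the reducing agent | the east ledge: the acid flask, the peroxide]
4. Guide goes back to the west ledge alone.  [the west ledge: the ammonia bottle, the ether can, the fuel sample, the reducing agent | the east ledge: the acid flask, the peroxide]
5. Guide goes to the east ledge with the ether can.  [the west ledge: the ammonia bottle, the fuel sample, the reducing agent | the east ledge: the acid flask, the ether can, the peroxide]
6. Guide goes back to the west ledge alone.  [the west ledge: the ammonia bottle, the fuel sample, the reducing agent | the east ledge: the acid flask, the ether can, the peroxide]
7. Guide goes to the east ledge with the fuel sample.  [the west ledge: the ammonia bottle, the reducing agent | the east ledge: the acid flask, the ether can, the fuel sample, the peroxide]
8. Guide goes back to the west ledge alone.  [the west ledge: the ammonia bottle, the reducing agent | the east ledge: the acid flask, the ether can, the fuel sample, the peroxide]
9. Guide goes to the east ledge with the reducing agent.  [the west ledge: the ammonia bottle | the east ledge: the acid flask, the ether can, the fuel sample, the peroxide, the reducing agent]
10. Guide goes back to the west ledge alone.  [the west ledge: the ammonia bottle | the east ledge: the acid flask, the ether can, the fuel sample, the peroxide, the reducing agent]
11. Guide goes to the east ledge with the ammonia bottle.  [the west ledge: — | the east ledge: the acid flask, the ammonia bottle, the ether can, the fuel sample, the peroxide, the reducing agent]

No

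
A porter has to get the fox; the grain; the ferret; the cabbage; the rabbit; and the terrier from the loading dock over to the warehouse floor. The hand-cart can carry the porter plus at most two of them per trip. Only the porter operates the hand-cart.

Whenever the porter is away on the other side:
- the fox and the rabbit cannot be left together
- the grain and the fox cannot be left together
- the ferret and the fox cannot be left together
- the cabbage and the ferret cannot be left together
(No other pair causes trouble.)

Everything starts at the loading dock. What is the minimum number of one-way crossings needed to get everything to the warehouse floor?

Counting alone: the porter can take at most 2 across per trip to the warehouse floor, so moving all 6 needs at least 3 loaded trips out, with a return between consecutive ones — at least 5 crossings.
The safety rule pushes this higher. Following every safe sequence of crossings, the most of the 6 that can be at the warehouse floor as the hand-cart arrives there on crossing 5 is 5 — never all 6.
So no plan with fewer than 7 crossings exists, and this one achieves 7:
1. Porter goes to the warehouse floor with the ferret and the fox.
2. Porter goes back to the loading dock with the fox.
3. Porter goes to the warehouse floor with the fox and the grain.
4. Porter goes back to the loading dock with the fox.
5. Porter goes to the warehouse floor with the rabbit and the terrier.
6. Porter goes back to the loading dock alone.
7. Porter goes to the warehouse floor with the cabbage and the fox.

7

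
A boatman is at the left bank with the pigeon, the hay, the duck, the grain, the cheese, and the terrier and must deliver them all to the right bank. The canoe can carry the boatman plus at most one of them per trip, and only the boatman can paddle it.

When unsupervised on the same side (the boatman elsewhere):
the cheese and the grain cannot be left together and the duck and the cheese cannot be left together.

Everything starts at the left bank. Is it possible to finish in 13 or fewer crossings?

Yes — this plan uses 13 crossings (≤ 13):
1. Boatman goes to the right bank with the cheese.
2. Boatman goes back to the left bank alone.
3. Boatman goes to the right bank with the pigeon.
4. Boatman goes back to the left bank alone.
5. Boatman goes to the right bank with the hay.
6. Boatman goes back to the left bank alone.
7. Boatman goes to the right bank with the duck.
8. Boatman goes back to the left bank with the cheese.
9. Boatman goes to the right bank with the grain.
10. Boatman goes back to the left bank alone.
11. Boatman goes to the right bank with the terrier.
12. Boatman goes back to the left bank alone.
13. Boatman goes to the right bank with the cheese.

Yes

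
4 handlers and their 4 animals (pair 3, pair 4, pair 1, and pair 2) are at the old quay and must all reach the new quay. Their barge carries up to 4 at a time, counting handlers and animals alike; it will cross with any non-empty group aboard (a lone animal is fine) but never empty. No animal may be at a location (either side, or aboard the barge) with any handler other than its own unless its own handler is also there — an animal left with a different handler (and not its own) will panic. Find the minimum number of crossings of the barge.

Counting alone: each trip to the new quay takes at most 4 across and each return brings at least 1 back, so after t trips out (and t−1 returns) at most 4t − (t−1) of the 8 are across; that first reaches 8 at t = 3, so at least 5 crossings are needed.
The plan below uses exactly 5 crossings, so it is optimal:
1. animal 3 and handler 3 cross → the new quay.
2. handler 3 crosses ← the old quay.
3. handler 1, handler 2, handler 3, and handler 4 cross → the new quay.
4. animal 3 crosses ← the old quay.
5. animal 1, animal 2, animal 3, and animal 4 cross → the new quay.

5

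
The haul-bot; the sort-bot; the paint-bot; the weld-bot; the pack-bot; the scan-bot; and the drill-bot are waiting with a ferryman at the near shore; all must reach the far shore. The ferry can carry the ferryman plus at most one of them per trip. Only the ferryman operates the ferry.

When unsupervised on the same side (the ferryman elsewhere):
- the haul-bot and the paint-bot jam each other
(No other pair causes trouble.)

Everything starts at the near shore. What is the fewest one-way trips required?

13

Counting alone: the ferryman can take at most 1 across per trip to the far shore, so moving all 7 needs at least 7 loaded trips out, with a return between consecutive ones — at least 13 crossings.
The plan below uses exactly 13 crossings, so it is optimal:
1. Ferryman goes to the far shore with the haul-bot.  [the near shore: the drill-bot, the pack-bot, the paint-bot, the scan-bot, the sort-bot, the weld-bot | the far shore: the haul-bot]
2. Ferryman goes back to the near shore alone.  [the near shore: the drill-bot, the pack-bot, the paint-bot, the scan-bot, the sort-bot, the weld-bot | the far shore: the haul-bot]
3. Ferryman goes to the far shore with the sort-bot.  [the near shore: the drill-bot, the pack-bot, the paint-bot, the scan-bot, the weld-bot | the far shore: the haul-bot, the sort-bot]
4. Ferryman goes back to the near shore alone.  [the near shore: the drill-bot, the pack-bot, the paint-bot, the scan-bot, the weld-bot | the far shore: the haul-bot, the sort-bot]
5. Ferryman goes to the far shore with the weld-bot.  [the near shore: the drill-bot, the pack-bot, the paint-bot, the scan-bot | the far shore: the haul-bot, the sort-bot, the weld-bot]
6. Ferryman goes back to the near shore alone.  [the near shore: the drill-bot, the pack-bot, the paint-bot, the scan-bot | the far shore: the haul-bot, the sort-bot, the weld-bot]
7. Ferryman goes to the far shore with the pack-bot.  [the near shore: the drill-bot, the paint-bot, the scan-bot | the far shore: the haul-bot, the pack-bot, the sort-bot, the weld-bot]
8. Ferryman goes back to the near shore alone.  [the near shore: the drill-bot, the paint-bot, the scan-bot | the far shore: the haul-bot, the pack-bot, the sort-bot, the weld-bot]
9. Ferryman goes to the far shore with the scan-bot.  [the near shore: the drill-bot, the paint-bot | the far shore: the haul-bot, the pack-bot, the scan-bot, the sort-bot, the weld-bot]
10. Ferryman goes back to the near shore alone.  [the near shore: the drill-bot, the paint-bot | the far shore: the haul-bot, the pack-bot, the scan-bot, the sort-bot, the weld-bot]
11. Ferryman goes to the far shore with the drill-bot.  [the near shore: the paint-bot | the far shore: the drill-bot, the haul-bot, the pack-bot, the scan-bot, the sort-bot, the weld-bot]
12. Ferryman goes back to the near shore alone.  [the near shore: the paint-bot | the far shore: the drill-bot, the haul-bot, the pack-bot, the scan-bot, the sort-bot, the weld-bot]
13. Ferryman goes to the far shore with the paint-bot.  [the near shore: — | the far shore: the drill-bot, the haul-bot, the pack-bot, the paint-bot, the scan-bot, the sort-bot, the weld-bot]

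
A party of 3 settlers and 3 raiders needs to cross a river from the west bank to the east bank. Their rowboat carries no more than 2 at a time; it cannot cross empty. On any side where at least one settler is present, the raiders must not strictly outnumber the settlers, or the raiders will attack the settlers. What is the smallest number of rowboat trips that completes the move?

Counting alone: each trip to the east bank takes at most 2 across and each return brings at least 1 back, so after t trips out (and t−1 returns) at most 2t − (t−1) of the 6 are across; that first reaches 6 at t = 5, so at least 9 crossings are needed.
The safety rule pushes this higher. Following every safe sequence of crossings, the most of the 6 that can be at the east bank as the rowboat arrives there on crossing 9 is 5 — never all 6.
So no plan with fewer than 11 crossings exists, and this one achieves 11:
1. 2 raiders → the east bank.  (the west bank: 3S 1R; the east bank: 0S 2R)
2. 1 raider ← the west bank.  (the west bank: 3S 2R; the east bank: 0S 1R)
3. 2 raiders → the east bank.  (the west bank: 3S 0R; the east bank: 0S 3R)
4. 1 raider ← the west bank.  (the west bank: 3S 1R; the east bank: 0S 2R)
5. 2 settlers → the east bank.  (the west bank: 1S 1R; the east bank: 2S 2R)
6. 1 settler and 1 raider ← the west bank.  (the west bank: 2S 2R; the east bank: 1S 1R)
7. 2 settlers → the east bank.  (the west bank: 0S 2R; the east bank: 3S 1R)
8. 1 raider ← the west bank.  (the west bank: 0S 3R; the east bank: 3S 0R)
9. 2 raiders → the east bank.  (the west bank: 0S 1R; the east bank: 3S 2R)
10. 1 raider ← the west bank.  (the west bank: 0S 2R; the east bank: 3S 1R)
11. 2 raiders → the east bank.  (the west bank: 0S 0R; the east bank: 3S 3R)

11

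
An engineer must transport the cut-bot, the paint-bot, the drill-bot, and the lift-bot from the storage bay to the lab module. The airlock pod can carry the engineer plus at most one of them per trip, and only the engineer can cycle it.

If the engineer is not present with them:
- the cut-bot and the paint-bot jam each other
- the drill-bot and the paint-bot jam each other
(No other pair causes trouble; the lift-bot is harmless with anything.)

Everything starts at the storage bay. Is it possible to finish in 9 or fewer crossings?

Yes — this plan uses 9 crossings (≤ 9):
1. Engineer goes to the lab module with the paint-bot.  [the storage bay: the cut-bot, the drill-bot, the lift-bot | the lab module: the paint-bot]
2. Engineer goes back to the storage bay alone.  [the storage bay: the cut-bot, the drill-bot, the lift-bot | the lab module: the paint-bot]
3. Engineer goes to the lab module with the cut-bot.  [the storage bay: the drill-bot, the lift-bot | the lab module: the cut-bot, the paint-bot]
4. Engineer goes back to the storage bay with the paint-bot.  [the storage bay: the drill-bot, the lift-bot, the paint-bot | the lab module: the cut-bot]
5. Engineer goes to the lab module with the drill-bot.  [the storage bay: the lift-bot, the paint-bot | the lab module: the cut-bot, the drill-bot]
6. Engineer goes back to the storage bay alone.  [the storage bay: the lift-bot, the paint-bot | the lab module: the cut-bot, the drill-bot]
7. Engineer goes to the lab module with the lift-bot.  [the storage bay: the paint-bot | the lab module: the cut-bot, the drill-bot, the lift-bot]
8. Engineer goes back to the storage bay alone.  [the storage bay: the paint-bot | the lab module: the cut-bot, the drill-bot, the lift-bot]
9. Engineer goes to the lab module with the paint-bot.  [the storage bay: — | the lab module: the cut-bot, the drill-bot, the lift-bot, the paint-bot]

Yes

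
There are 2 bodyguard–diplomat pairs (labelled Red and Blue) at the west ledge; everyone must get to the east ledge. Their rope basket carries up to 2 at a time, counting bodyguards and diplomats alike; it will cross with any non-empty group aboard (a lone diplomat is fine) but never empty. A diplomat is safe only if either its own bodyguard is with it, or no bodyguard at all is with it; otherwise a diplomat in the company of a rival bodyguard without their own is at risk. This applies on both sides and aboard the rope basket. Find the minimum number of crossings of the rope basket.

Counting alone: each trip to the east ledge takes at most 2 across and each return brings at least 1 back, so after t trips out (and t−1 returns) at most 2t − (t−1) of the 4 are across; that first reaches 4 at t = 3, so at least 5 crossings are needed.
The plan below uses exactly 5 crossings, so it is optimal:
1. bodyguard Red and diplomat Red cross → the east ledge.
2. bodyguard Red crosses ← the west ledge.
3. bodyguard Blue and bodyguard Red cross → the east ledge.
4. bodyguard Blue crosses ← the west ledge.
5. bodyguard Blue and diplomat Blue cross → the east ledge.

5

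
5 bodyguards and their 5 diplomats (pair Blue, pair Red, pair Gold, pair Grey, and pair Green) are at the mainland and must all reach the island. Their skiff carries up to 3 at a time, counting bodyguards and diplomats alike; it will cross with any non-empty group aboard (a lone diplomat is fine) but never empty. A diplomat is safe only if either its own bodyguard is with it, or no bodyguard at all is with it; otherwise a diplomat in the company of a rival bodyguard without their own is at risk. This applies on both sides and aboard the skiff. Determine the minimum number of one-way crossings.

Counting alone: each trip to the island takes at most 3 across and each return brings at least 1 back, so after t trips out (and t−1 returns) at most 3t − (t−1) of the 10 are across; that first reaches 10 at t = 5, so at least 9 crossings are needed.
The safety rule pushes this higher. Following every safe sequence of crossings, the most of the 10 that can be at the island as the skiff arrives there on crossing 9 is 9 — never all 10.
So no plan with fewer than 11 crossings exists, and this one achieves 11:
1. bodyguard Blue and diplomat Blue cross → the island.
2. bodyguard Blue crosses ← the mainland.
3. diplomat Gold, diplomat Grey, and diplomat Red cross → the island.
4. diplomat Blue crosses ← the mainland.
5. bodyguard Gold, bodyguard Grey, and bodyguard Red cross → the island.
6. bodyguard Red and diplomat Red cross ← the mainland.
7. bodyguard Blue, bodyguard Green, and bodyguard Red cross → the island.
8. diplomat Gold crosses ← the mainland.
9. diplomat Blue and diplomat Red cross → the island.
10. diplomat Blue crosses ← the mainland.
11. diplomat Blue, diplomat Gold, and diplomat Green cross → the island.

11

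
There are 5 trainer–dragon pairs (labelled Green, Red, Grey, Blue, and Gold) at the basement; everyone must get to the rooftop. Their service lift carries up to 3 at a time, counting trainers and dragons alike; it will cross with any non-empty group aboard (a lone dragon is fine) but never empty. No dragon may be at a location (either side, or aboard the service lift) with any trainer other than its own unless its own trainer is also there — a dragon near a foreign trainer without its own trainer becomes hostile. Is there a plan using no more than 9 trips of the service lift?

No

Counting alone: each trip to the rooftop takes at most 3 across and each return brings at least 1 back, so after t trips out (and t−1 returns) at most 3t − (t−1) of the 10 are across; that first reaches 10 at t = 5, so at least 9 crossings are needed.
The safety rule pushes this higher. Following every safe sequence of crossings, the most of the 10 that can be at the rooftop as the service lift arrives there on crossing 9 is 9 — never all 10.
So the move cannot be finished within 9 crossings. (The shortest complete plan takes 11:)
1. dragon Green and trainer Green cross → the rooftop.
2. trainer Green crosses ← the basement.
3. dragon Blue, dragon Grey, and dragon Red cross → the rooftop.
4. dragon Green crosses ← the basement.
5. trainer Blue, trainer Grey, and trainer Red cross → the rooftop.
6. dragon Red and trainer Red cross ← the basement.
7. trainer Gold, trainer Green, and trainer Red cross → the rooftop.
8. dragon Grey crosses ← the basement.
9. dragon Green and dragon Red cross → the rooftop.
10. dragon Green crosses ← the basement.
11. dragon Gold, dragon Green, and dragon Grey cross → the rooftop.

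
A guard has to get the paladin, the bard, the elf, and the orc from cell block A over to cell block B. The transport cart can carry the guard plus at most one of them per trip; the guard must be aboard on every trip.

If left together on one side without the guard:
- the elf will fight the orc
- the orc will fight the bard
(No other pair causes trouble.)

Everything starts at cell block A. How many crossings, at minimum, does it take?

9

Counting alone: the guard can take at most 1 across per trip to cell block B, so moving all 4 needs at least 4 loaded trips out, with a return between consecutive ones — at least 7 crossings.
The safety rule pushes this higher. Following every safe sequence of crossings, the most of the 4 that can be at cell block B as the transport cart arrives there on crossing 7 is 3 — never all 4.
So no plan with fewer than 9 crossings exists, and this one achieves 9:
1. Guard goes to cell block B with the orc.  [cell block A: the bard, the elf, the paladin | cell block B: the orc]
2. Guard goes back to cell block A alone.  [cell block A: the bard, the elf, the paladin | cell block B: the orc]
3. Guard goes to cell block B with the paladin.  [cell block A: the bard, the elf | cell block B: the orc, the paladin]
4. Guard goes back to cell block A alone.  [cell block A: the bard, the elf | cell block B: the orc, the paladin]
5. Guard goes to cell block B with the bard.  [cell block A: the elf | cell block B: the bard, the orc, the paladin]
6. Guard goes back to cell block A with the orc.  [cell block A: the elf, the orc | cell block B: the bard, the paladin]
7. Guard goes to cell block B with the elf.  [cell block A: the orc | cell block B: the bard, the elf, the paladin]
8. Guard goes back to cell block A alone.  [cell block A: the orc | cell block B: the bard, the elf, the paladin]
9. Guard goes to cell block B with the orc.  [cell block A: — | cell block B: the bard, the elf, the orc, the paladin]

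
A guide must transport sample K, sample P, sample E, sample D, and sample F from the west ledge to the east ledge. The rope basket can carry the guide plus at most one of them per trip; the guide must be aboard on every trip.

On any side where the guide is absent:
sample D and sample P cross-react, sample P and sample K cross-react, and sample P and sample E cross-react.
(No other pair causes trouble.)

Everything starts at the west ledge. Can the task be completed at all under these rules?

Following every safe sequence of crossings from the start, the most of the 5 that can be at the east ledge as the rope basket arrives there on crossings 1, 3, 5 is 1, 2, 3 respectively; the best ever achieved is 3 of 5.
From crossing 7 on, no configuration arises that was not already reachable earlier: only 18 distinct safe configurations (who is on which side, and where the rope basket is) can ever be reached, none of them has everyone across, and every continuation just revisits them. So no valid plan exists.

No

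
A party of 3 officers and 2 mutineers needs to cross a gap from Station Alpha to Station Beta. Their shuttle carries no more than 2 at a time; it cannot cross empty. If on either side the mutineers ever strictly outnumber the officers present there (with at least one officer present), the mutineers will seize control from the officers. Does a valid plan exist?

1. 2 mutineers → Station Beta.  (Station Alpha: 3O 0M; Station Beta: 0O 2M)
2. 1 mutineer ← Station Alpha.  (Station Alpha: 3O 1M; Station Beta: 0O 1M)
3. 2 officers → Station Beta.  (Station Alpha: 1O 1M; Station Beta: 2O 1M)
4. 1 officer ← Station Alpha.  (Station Alpha: 2O 1M; Station Beta: 1O 1M)
5. 1 officer and 1 mutineer → Station Beta.  (Station Alpha: 1O 0M; Station Beta: 2O 2M)
6. 1 mutineer ← Station Alpha.  (Station Alpha: 1O 1M; Station Beta: 2O 1M)
7. 1 officer and 1 mutineer → Station Beta.  (Station Alpha: 0O 0M; Station Beta: 3O 2M)

Yes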